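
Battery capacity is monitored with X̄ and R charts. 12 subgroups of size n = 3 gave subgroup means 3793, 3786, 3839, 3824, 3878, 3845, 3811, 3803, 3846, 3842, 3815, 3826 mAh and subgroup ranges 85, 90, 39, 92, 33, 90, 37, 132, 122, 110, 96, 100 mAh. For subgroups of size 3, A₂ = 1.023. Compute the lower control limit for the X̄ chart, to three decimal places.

X̄̄ = (3793 + 3786 + 3839 + 3824 + 3878 + 3845 + 3811 + 3803 + 3846 + 3842 + 3815 + 3826) / 12 = 45908.0000 / 12 = 3825.6667
R̄ = (85 + 90 + 39 + 92 + 33 + 90 + 37 + 132 + 122 + 110 + 96 + 100) / 12 = 1026.0000 / 12 = 85.5000
LCL = X̄̄ − A₂·R̄ = 3825.6667 − 1.023 × 85.5000 = 3738.2002

3738.200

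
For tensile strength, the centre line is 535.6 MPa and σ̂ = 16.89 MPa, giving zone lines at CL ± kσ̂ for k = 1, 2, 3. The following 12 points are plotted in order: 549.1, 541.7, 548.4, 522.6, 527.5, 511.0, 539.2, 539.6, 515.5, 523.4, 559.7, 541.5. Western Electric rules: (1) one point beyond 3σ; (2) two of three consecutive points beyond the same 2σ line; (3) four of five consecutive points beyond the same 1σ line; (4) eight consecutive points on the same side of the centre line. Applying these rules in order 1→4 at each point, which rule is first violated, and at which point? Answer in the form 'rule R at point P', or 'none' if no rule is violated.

none

Zone of each point (C = within 1σ̂, B = 1σ̂–2σ̂, A = 2σ̂–3σ̂, * = beyond 3σ̂; sign = side of CL): 1:+C, 2:+C, 3:+C, 4:-C, 5:-C, 6:-B, 7:+C, 8:+C, 9:-B, 10:-C, 11:+B, 12:+C
No rule fires across all 12 points.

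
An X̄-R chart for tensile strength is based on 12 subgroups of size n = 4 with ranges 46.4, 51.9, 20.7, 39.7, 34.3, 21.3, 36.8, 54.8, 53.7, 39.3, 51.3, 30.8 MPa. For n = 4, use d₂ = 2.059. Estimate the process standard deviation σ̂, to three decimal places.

R̄ = (46.4 + 51.9 + 20.7 + 39.7 + 34.3 + 21.3 + 36.8 + 54.8 + 53.7 + 39.3 + 51.3 + 30.8) / 12 = 40.0833
σ̂ = R̄ / d₂ = 40.0833 / 2.059 = 19.4674

19.467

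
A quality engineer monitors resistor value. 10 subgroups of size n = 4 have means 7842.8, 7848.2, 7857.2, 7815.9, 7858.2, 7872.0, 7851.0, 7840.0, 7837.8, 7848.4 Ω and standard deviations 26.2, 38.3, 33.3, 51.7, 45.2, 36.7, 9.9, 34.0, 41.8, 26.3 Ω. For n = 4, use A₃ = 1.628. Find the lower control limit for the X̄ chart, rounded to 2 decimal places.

X̄̄ = (7842.8 + 7848.2 + 7857.2 + 7815.9 + 7858.2 + 7872.0 + 7851.0 + 7840.0 + 7837.8 + 7848.4) / 10 = 7847.1500
s̄ = (26.2 + 38.3 + 33.3 + 51.7 + 45.2 + 36.7 + 9.9 + 34.0 + 41.8 + 26.3) / 10 = 34.3400
LCL = X̄̄ − A₃·s̄ = 7847.1500 − 1.628 × 34.3400 = 7791.2445

7791.24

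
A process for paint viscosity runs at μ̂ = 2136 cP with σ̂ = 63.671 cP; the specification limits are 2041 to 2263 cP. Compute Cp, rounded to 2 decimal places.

Cp = (USL − LSL) / (6σ̂) = (2263 − 2041) / (6 × 63.671) = 222.0000 / 382.0260 = 0.5811

0.58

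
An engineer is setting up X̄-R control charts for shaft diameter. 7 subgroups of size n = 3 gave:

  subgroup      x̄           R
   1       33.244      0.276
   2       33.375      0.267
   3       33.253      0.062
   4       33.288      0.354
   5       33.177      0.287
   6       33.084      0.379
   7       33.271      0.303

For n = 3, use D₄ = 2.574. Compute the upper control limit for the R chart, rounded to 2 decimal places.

0.71

R̄ = (0.276 + 0.267 + 0.062 + 0.354 + 0.287 + 0.379 + 0.303) / 7 = 1.9280 / 7 = 0.2754
UCL_R = D₄·R̄ = 2.574 × 0.2754 = 0.7090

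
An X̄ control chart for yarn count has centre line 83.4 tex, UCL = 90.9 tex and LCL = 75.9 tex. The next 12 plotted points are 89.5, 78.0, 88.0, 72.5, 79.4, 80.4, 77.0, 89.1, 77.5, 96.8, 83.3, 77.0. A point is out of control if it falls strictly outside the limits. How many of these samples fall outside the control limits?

2

Compare each point to [75.9, 90.9]: sample 4 = 72.5 < LCL; sample 10 = 96.8 > UCL.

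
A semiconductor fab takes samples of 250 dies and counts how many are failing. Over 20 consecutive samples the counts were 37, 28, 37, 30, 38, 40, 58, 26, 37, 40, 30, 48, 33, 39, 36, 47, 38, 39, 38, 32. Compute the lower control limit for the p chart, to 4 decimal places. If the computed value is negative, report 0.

p̄ = Σdᵢ / (k·n) = 751 / (20 × 250) = 0.15020
LCL = p̄ − 3·√(p̄(1−p̄)/n) = 0.15020 − 3 × 0.02260 = 0.08241

0.0824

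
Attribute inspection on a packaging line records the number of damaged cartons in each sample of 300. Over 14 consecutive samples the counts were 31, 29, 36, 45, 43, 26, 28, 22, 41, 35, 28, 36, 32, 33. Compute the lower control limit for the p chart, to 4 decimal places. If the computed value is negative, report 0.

p̄ = Σdᵢ / (k·n) = 465 / (14 × 300) = 0.11071
LCL = p̄ − 3·√(p̄(1−p̄)/n) = 0.11071 − 3 × 0.01812 = 0.05637

0.0564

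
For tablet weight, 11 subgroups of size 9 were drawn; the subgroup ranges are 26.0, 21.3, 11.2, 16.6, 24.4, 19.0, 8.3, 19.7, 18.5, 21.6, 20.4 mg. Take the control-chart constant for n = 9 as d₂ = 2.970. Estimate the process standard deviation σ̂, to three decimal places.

R̄ = (26.0 + 21.3 + 11.2 + 16.6 + 24.4 + 19.0 + 8.3 + 19.7 + 18.5 + 21.6 + 20.4) / 11 = 18.8182
σ̂ = R̄ / d₂ = 18.8182 / 2.970 = 6.3361

6.336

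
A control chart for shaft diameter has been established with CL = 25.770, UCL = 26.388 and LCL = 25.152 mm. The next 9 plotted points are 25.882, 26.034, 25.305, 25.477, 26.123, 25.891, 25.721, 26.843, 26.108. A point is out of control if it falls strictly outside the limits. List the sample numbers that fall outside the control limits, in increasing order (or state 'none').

8

Compare each point to [25.152, 26.388]: sample 8 = 26.843 > UCL.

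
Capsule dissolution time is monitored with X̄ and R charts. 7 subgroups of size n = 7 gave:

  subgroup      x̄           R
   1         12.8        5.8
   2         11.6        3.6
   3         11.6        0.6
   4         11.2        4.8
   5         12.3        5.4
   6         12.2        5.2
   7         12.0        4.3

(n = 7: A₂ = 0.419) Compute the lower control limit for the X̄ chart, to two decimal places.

10.18

X̄̄ = (12.8 + 11.6 + 11.6 + 11.2 + 12.3 + 12.2 + 12.0) / 7 = 83.7000 / 7 = 11.9571
R̄ = (5.8 + 3.6 + 0.6 + 4.8 + 5.4 + 5.2 + 4.3) / 7 = 29.7000 / 7 = 4.2429
LCL = X̄̄ − A₂·R̄ = 11.9571 − 0.419 × 4.2429 = 10.1794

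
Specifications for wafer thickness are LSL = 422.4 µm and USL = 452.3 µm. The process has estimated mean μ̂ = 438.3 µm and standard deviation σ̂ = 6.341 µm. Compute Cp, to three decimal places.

0.786

Cp = (USL − LSL) / (6σ̂) = (452.3 − 422.4) / (6 × 6.341) = 29.9000 / 38.0460 = 0.7859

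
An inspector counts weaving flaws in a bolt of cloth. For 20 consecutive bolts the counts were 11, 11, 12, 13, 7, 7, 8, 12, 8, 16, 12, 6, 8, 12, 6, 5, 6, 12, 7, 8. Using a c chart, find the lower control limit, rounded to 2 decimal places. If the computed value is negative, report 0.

c̄ = (11 + 11 + 12 + 13 + 7 + 7 + 8 + 12 + 8 + 16 + 12 + 6 + 8 + 12 + 6 + 5 + 6 + 12 + 7 + 8) / 20 = 187 / 20 = 9.3500
LCL = c̄ − 3√c̄ = 9.3500 − 3 × 3.0578 = 0.1767

0.18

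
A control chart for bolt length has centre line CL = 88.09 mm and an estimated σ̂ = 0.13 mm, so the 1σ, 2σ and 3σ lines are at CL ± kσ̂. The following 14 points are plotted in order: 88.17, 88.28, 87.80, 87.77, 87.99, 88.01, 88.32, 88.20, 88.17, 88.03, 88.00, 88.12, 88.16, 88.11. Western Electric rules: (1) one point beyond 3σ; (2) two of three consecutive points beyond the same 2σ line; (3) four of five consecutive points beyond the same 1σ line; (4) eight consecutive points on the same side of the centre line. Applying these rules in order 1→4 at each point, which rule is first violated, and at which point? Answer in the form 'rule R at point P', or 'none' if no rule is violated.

Zone of each point (C = within 1σ̂, B = 1σ̂–2σ̂, A = 2σ̂–3σ̂, * = beyond 3σ̂; sign = side of CL): 1:+C, 2:+B, 3:-A, 4:-A, 5:-C, 6:-C, 7:+B, 8:+C, 9:+C, 10:-C, 11:-C, 12:+C, 13:+C, 14:+C
Rule 2 (two of three consecutive points beyond the same 2σ limit) is satisfied at point 4.

rule 2 at point 4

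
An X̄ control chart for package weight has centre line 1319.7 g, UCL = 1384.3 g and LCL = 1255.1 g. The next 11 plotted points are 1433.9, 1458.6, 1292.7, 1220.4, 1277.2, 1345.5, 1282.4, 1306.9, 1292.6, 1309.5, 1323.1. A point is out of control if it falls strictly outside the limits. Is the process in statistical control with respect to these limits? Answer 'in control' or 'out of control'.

out of control

Compare each point to [1255.1, 1384.3]: sample 1 = 1433.9 > UCL; sample 2 = 1458.6 > UCL; sample 4 = 1220.4 < LCL.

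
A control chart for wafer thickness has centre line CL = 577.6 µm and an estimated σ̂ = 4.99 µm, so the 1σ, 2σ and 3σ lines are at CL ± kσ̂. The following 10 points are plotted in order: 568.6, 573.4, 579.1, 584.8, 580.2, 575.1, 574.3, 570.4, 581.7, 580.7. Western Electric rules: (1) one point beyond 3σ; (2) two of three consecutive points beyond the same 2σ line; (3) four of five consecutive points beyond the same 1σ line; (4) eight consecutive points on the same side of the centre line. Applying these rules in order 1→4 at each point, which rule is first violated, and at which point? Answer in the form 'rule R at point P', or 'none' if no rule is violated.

Zone of each point (C = within 1σ̂, B = 1σ̂–2σ̂, A = 2σ̂–3σ̂, * = beyond 3σ̂; sign = side of CL): 1:-B, 2:-C, 3:+C, 4:+B, 5:+C, 6:-C, 7:-C, 8:-B, 9:+C, 10:+C
No rule fires across all 10 points.

none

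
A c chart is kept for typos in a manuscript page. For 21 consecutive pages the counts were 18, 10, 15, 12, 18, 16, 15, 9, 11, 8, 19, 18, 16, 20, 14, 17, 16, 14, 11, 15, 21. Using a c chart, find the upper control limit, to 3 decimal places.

c̄ = (18 + 10 + 15 + 12 + 18 + 16 + 15 + 9 + 11 + 8 + 19 + 18 + 16 + 20 + 14 + 17 + 16 + 14 + 11 + 15 + 21) / 21 = 313 / 21 = 14.9048
UCL = c̄ + 3√c̄ = 14.9048 + 3 × √14.9048 = 14.9048 + 3 × 3.8607 = 26.4868

26.487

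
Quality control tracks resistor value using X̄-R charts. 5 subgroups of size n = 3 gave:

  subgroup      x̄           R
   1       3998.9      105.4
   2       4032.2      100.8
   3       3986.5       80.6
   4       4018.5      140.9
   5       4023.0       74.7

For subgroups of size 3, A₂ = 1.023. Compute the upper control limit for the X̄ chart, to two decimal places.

4114.61

X̄̄ = (3998.9 + 4032.2 + 3986.5 + 4018.5 + 4023.0) / 5 = 20059.1000 / 5 = 4011.8200
R̄ = (105.4 + 100.8 + 80.6 + 140.9 + 74.7) / 5 = 502.4000 / 5 = 100.4800
UCL = X̄̄ + A₂·R̄ = 4011.8200 + 1.023 × 100.4800 = 4114.6110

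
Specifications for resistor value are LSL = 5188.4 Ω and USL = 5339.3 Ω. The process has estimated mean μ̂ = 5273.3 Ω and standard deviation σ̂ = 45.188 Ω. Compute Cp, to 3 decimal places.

Cp = (USL − LSL) / (6σ̂) = (5339.3 − 5188.4) / (6 × 45.188) = 150.9000 / 271.1280 = 0.5566

0.557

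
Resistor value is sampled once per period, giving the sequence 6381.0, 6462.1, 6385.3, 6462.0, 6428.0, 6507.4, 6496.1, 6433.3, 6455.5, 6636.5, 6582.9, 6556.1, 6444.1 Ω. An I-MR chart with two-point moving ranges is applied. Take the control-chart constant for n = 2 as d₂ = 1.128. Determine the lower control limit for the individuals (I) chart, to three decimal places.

X̄ = (6381.0 + 6462.1 + 6385.3 + 6462.0 + 6428.0 + 6507.4 + 6496.1 + 6433.3 + 6455.5 + 6636.5 + 6582.9 + 6556.1 + 6444.1) / 13 = 6479.2538
Moving ranges: 81.1, 76.8, 76.7, 34.0, 79.4, 11.3, 62.8, 22.2, 181.0, 53.6, 26.8, 112.0; M̄R̄ = 817.7000 / 12 = 68.1417
LCL = X̄ − 3·M̄R̄/d₂ = 6479.2538 − 3 × 68.1417 / 1.128 = 6298.0260

6298.026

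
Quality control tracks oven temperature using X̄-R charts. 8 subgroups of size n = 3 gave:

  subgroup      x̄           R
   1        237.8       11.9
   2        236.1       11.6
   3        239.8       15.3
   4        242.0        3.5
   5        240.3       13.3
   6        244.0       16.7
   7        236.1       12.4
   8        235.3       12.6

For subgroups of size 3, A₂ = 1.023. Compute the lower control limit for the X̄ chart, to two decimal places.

X̄̄ = (237.8 + 236.1 + 239.8 + 242.0 + 240.3 + 244.0 + 236.1 + 235.3) / 8 = 1911.4000 / 8 = 238.9250
R̄ = (11.9 + 11.6 + 15.3 + 3.5 + 13.3 + 16.7 + 12.4 + 12.6) / 8 = 97.3000 / 8 = 12.1625
LCL = X̄̄ − A₂·R̄ = 238.9250 − 1.023 × 12.1625 = 226.4828

226.48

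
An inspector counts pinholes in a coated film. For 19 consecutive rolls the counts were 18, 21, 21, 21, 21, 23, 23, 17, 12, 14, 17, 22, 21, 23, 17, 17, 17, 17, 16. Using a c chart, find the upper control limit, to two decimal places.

31.86

c̄ = (18 + 21 + 21 + 21 + 21 + 23 + 23 + 17 + 12 + 14 + 17 + 22 + 21 + 23 + 17 + 17 + 17 + 17 + 16) / 19 = 358 / 19 = 18.8421
UCL = c̄ + 3√c̄ = 18.8421 + 3 × √18.8421 = 18.8421 + 3 × 4.3407 = 31.8644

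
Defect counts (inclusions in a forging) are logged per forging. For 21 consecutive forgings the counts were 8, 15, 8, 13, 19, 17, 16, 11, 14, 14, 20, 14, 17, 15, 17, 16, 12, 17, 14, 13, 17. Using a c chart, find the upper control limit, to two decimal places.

26.09

c̄ = (8 + 15 + 8 + 13 + 19 + 17 + 16 + 11 + 14 + 14 + 20 + 14 + 17 + 15 + 17 + 16 + 12 + 17 + 14 + 13 + 17) / 21 = 307 / 21 = 14.6190
UCL = c̄ + 3√c̄ = 14.6190 + 3 × √14.6190 = 14.6190 + 3 × 3.8235 = 26.0895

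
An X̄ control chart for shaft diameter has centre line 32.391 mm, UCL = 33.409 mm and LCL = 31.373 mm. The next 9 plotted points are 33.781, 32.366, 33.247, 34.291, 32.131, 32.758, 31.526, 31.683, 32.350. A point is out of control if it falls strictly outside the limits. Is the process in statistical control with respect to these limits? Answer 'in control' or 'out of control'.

Compare each point to [31.373, 33.409]: sample 1 = 33.781 > UCL; sample 4 = 34.291 > UCL.

out of control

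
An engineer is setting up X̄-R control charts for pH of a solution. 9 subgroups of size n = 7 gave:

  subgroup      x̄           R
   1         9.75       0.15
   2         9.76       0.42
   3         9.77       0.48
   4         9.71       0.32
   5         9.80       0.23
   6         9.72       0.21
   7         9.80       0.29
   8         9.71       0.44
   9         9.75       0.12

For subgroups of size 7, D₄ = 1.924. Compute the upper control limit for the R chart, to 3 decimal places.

0.569

R̄ = (0.15 + 0.42 + 0.48 + 0.32 + 0.23 + 0.21 + 0.29 + 0.44 + 0.12) / 9 = 2.6600 / 9 = 0.2956
UCL_R = D₄·R̄ = 1.924 × 0.2956 = 0.5686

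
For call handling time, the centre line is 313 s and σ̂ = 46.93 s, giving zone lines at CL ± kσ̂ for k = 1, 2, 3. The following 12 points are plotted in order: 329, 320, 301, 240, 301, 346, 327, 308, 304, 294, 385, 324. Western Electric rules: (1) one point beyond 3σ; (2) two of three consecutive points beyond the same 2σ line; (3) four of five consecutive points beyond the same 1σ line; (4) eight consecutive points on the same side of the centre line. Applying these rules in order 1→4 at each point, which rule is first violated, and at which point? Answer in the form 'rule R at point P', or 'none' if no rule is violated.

none

Zone of each point (C = within 1σ̂, B = 1σ̂–2σ̂, A = 2σ̂–3σ̂, * = beyond 3σ̂; sign = side of CL): 1:+C, 2:+C, 3:-C, 4:-B, 5:-C, 6:+C, 7:+C, 8:-C, 9:-C, 10:-C, 11:+B, 12:+C
No rule fires across all 12 points.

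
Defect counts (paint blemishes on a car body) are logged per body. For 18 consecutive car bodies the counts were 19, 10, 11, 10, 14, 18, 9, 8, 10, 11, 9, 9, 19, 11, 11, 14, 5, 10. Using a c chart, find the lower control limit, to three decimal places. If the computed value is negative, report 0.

1.358

c̄ = (19 + 10 + 11 + 10 + 14 + 18 + 9 + 8 + 10 + 11 + 9 + 9 + 19 + 11 + 11 + 14 + 5 + 10) / 18 = 208 / 18 = 11.5556
LCL = c̄ − 3√c̄ = 11.5556 − 3 × 3.3993 = 1.3575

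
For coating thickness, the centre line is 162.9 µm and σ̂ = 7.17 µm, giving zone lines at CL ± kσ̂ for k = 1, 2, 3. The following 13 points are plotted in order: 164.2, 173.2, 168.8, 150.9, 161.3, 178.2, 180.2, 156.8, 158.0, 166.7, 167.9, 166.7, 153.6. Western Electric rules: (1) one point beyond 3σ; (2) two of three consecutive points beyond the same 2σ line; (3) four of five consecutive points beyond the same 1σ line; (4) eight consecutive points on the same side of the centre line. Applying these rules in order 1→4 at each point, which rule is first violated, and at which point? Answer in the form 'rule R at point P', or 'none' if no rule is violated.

Zone of each point (C = within 1σ̂, B = 1σ̂–2σ̂, A = 2σ̂–3σ̂, * = beyond 3σ̂; sign = side of CL): 1:+C, 2:+B, 3:+C, 4:-B, 5:-C, 6:+A, 7:+A, 8:-C, 9:-C, 10:+C, 11:+C, 12:+C, 13:-B
Rule 2 (two of three consecutive points beyond the same 2σ limit) is satisfied at point 7.

rule 2 at point 7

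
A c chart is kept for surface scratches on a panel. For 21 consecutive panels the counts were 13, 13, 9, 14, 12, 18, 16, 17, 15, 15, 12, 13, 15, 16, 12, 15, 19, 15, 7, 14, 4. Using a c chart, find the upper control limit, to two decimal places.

24.56

c̄ = (13 + 13 + 9 + 14 + 12 + 18 + 16 + 17 + 15 + 15 + 12 + 13 + 15 + 16 + 12 + 15 + 19 + 15 + 7 + 14 + 4) / 21 = 284 / 21 = 13.5238
UCL = c̄ + 3√c̄ = 13.5238 + 3 × √13.5238 = 13.5238 + 3 × 3.6775 = 24.5562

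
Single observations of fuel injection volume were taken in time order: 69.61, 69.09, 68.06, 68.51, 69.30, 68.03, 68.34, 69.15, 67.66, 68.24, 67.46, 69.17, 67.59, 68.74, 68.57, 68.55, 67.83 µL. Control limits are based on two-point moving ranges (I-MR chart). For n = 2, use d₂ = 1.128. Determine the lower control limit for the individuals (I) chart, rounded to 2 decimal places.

66.24

X̄ = (69.61 + 69.09 + 68.06 + 68.51 + 69.30 + 68.03 + 68.34 + 69.15 + 67.66 + 68.24 + 67.46 + 69.17 + 67.59 + 68.74 + 68.57 + 68.55 + 67.83) / 17 = 68.4647
Moving ranges: 0.52, 1.03, 0.45, 0.79, 1.27, 0.31, 0.81, 1.49, 0.58, 0.78, 1.71, 1.58, 1.15, 0.17, 0.02, 0.72; M̄R̄ = 13.3800 / 16 = 0.8363
LCL = X̄ − 3·M̄R̄/d₂ = 68.4647 − 3 × 0.8363 / 1.128 = 66.2406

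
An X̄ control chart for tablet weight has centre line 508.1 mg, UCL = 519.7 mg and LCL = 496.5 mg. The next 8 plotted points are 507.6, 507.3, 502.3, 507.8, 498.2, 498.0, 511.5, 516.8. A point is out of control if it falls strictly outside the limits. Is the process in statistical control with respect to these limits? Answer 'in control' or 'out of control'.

in control

All 8 points lie within [496.5, 519.7].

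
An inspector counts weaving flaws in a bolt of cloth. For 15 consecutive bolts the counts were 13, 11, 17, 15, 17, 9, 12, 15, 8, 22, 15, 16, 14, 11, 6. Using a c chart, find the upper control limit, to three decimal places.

24.382

c̄ = (13 + 11 + 17 + 15 + 17 + 9 + 12 + 15 + 8 + 22 + 15 + 16 + 14 + 11 + 6) / 15 = 201 / 15 = 13.4000
UCL = c̄ + 3√c̄ = 13.4000 + 3 × √13.4000 = 13.4000 + 3 × 3.6606 = 24.3818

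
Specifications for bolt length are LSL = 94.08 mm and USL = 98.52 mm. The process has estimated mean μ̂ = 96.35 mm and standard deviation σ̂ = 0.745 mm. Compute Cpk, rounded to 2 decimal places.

Cpu = (USL − μ̂) / (3σ̂) = (98.52 − 96.35) / (3 × 0.745) = 0.9709; Cpl = (μ̂ − LSL) / (3σ̂) = (96.35 − 94.08) / (3 × 0.745) = 1.0157; Cpk = min(Cpu, Cpl) = 0.9709

0.97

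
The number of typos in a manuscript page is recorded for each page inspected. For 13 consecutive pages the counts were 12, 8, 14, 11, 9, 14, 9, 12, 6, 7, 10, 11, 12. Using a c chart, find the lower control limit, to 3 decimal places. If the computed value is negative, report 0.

0.717

c̄ = (12 + 8 + 14 + 11 + 9 + 14 + 9 + 12 + 6 + 7 + 10 + 11 + 12) / 13 = 135 / 13 = 10.3846
LCL = c̄ − 3√c̄ = 10.3846 − 3 × 3.2225 = 0.7171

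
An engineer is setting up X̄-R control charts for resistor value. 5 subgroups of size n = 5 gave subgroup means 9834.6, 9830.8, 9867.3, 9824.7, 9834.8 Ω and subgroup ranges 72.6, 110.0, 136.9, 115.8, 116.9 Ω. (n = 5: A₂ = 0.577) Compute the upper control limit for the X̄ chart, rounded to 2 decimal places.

9902.16

X̄̄ = (9834.6 + 9830.8 + 9867.3 + 9824.7 + 9834.8) / 5 = 49192.2000 / 5 = 9838.4400
R̄ = (72.6 + 110.0 + 136.9 + 115.8 + 116.9) / 5 = 552.2000 / 5 = 110.4400
UCL = X̄̄ + A₂·R̄ = 9838.4400 + 0.577 × 110.4400 = 9902.1639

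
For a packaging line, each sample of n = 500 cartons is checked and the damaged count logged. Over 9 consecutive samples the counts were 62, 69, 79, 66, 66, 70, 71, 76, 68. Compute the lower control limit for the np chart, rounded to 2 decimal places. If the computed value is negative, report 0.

46.44

p̄ = Σdᵢ / (k·n) = 627 / (9 × 500) = 0.13933
LCL = np̄ − 3·√(np̄(1−p̄)) = 69.6667 − 3 × 7.7434 = 46.4366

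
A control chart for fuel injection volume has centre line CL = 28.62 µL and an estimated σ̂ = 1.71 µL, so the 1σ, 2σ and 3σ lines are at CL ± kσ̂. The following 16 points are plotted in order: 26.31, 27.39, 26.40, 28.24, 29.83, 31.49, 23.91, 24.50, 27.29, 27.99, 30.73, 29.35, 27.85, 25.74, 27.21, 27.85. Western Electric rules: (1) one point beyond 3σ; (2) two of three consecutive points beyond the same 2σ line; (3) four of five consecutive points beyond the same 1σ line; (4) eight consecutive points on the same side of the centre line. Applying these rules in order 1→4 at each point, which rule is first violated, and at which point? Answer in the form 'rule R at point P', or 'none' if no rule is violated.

rule 2 at point 8

Zone of each point (C = within 1σ̂, B = 1σ̂–2σ̂, A = 2σ̂–3σ̂, * = beyond 3σ̂; sign = side of CL): 1:-B, 2:-C, 3:-B, 4:-C, 5:+C, 6:+B, 7:-A, 8:-A, 9:-C, 10:-C, 11:+B, 12:+C, 13:-C, 14:-B, 15:-C, 16:-C
Rule 2 (two of three consecutive points beyond the same 2σ limit) is satisfied at point 8.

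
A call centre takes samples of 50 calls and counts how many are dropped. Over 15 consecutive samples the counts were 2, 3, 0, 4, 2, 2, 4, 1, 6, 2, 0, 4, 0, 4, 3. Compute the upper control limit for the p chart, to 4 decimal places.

p̄ = Σdᵢ / (k·n) = 37 / (15 × 50) = 0.04933
UCL = p̄ + 3·√(p̄(1−p̄)/n) = 0.04933 + 3 × √(0.04933×0.95067/50) = 0.04933 + 3 × 0.03063 = 0.14121

0.1412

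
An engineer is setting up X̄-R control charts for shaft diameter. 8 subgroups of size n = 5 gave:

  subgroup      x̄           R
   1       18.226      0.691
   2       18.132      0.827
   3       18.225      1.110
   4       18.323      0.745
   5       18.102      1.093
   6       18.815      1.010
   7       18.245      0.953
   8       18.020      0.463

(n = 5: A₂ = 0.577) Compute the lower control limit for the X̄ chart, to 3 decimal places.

17.764

X̄̄ = (18.226 + 18.132 + 18.225 + 18.323 + 18.102 + 18.815 + 18.245 + 18.020) / 8 = 146.0880 / 8 = 18.2610
R̄ = (0.691 + 0.827 + 1.110 + 0.745 + 1.093 + 1.010 + 0.953 + 0.463) / 8 = 6.8920 / 8 = 0.8615
LCL = X̄̄ − A₂·R̄ = 18.2610 − 0.577 × 0.8615 = 17.7639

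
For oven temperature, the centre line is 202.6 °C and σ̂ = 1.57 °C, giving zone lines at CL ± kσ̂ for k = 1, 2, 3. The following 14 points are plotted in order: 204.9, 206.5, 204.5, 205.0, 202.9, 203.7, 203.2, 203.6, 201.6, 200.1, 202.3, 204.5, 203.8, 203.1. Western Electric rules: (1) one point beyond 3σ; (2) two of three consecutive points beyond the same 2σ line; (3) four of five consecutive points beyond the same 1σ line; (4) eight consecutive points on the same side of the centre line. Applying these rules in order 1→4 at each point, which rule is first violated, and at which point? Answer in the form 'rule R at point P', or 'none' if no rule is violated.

Zone of each point (C = within 1σ̂, B = 1σ̂–2σ̂, A = 2σ̂–3σ̂, * = beyond 3σ̂; sign = side of CL): 1:+B, 2:+A, 3:+B, 4:+B, 5:+C, 6:+C, 7:+C, 8:+C, 9:-C, 10:-B, 11:-C, 12:+B, 13:+C, 14:+C
Rule 3 (four of five consecutive points beyond the same 1σ limit) is satisfied at point 4.

rule 3 at point 4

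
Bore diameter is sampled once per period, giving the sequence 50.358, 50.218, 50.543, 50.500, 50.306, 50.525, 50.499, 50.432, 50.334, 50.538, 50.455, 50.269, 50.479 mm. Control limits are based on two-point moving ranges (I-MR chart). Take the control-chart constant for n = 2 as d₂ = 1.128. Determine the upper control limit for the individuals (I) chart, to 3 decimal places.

50.818

X̄ = (50.358 + 50.218 + 50.543 + 50.500 + 50.306 + 50.525 + 50.499 + 50.432 + 50.334 + 50.538 + 50.455 + 50.269 + 50.479) / 13 = 50.4197
Moving ranges: 0.140, 0.325, 0.043, 0.194, 0.219, 0.026, 0.067, 0.098, 0.204, 0.083, 0.186, 0.210; M̄R̄ = 1.7950 / 12 = 0.1496
UCL = X̄ + 3·M̄R̄/d₂ = 50.4197 + 3 × 0.1496 / 1.128 = 50.8175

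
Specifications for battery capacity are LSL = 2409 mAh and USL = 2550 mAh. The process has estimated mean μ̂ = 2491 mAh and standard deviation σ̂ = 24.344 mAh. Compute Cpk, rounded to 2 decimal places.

Cpu = (USL − μ̂) / (3σ̂) = (2550 − 2491) / (3 × 24.344) = 0.8079; Cpl = (μ̂ − LSL) / (3σ̂) = (2491 − 2409) / (3 × 24.344) = 1.1228; Cpk = min(Cpu, Cpl) = 0.8079

0.81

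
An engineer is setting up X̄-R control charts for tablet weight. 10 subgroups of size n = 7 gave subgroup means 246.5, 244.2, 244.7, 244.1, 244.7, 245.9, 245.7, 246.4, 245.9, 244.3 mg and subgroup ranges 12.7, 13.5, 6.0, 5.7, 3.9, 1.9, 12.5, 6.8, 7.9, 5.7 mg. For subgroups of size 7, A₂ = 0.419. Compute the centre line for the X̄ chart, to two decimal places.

245.24

X̄̄ = (246.5 + 244.2 + 244.7 + 244.1 + 244.7 + 245.9 + 245.7 + 246.4 + 245.9 + 244.3) / 10 = 2452.4000 / 10 = 245.2400
CL = X̄̄ = 245.2400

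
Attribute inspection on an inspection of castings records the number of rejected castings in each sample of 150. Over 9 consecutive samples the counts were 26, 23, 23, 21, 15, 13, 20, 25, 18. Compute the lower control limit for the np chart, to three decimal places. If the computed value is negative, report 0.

p̄ = Σdᵢ / (k·n) = 184 / (9 × 150) = 0.13630
LCL = np̄ − 3·√(np̄(1−p̄)) = 20.4444 − 3 × 4.2021 = 7.8380

7.838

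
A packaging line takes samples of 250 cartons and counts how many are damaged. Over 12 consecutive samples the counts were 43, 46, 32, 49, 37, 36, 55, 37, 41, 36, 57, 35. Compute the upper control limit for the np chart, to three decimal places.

59.734

p̄ = Σdᵢ / (k·n) = 504 / (12 × 250) = 0.16800
UCL = np̄ + 3·√(np̄(1−p̄)) = 42.0000 + 3 × √(42.0000×0.83200) = 42.0000 + 3 × 5.9113 = 59.7340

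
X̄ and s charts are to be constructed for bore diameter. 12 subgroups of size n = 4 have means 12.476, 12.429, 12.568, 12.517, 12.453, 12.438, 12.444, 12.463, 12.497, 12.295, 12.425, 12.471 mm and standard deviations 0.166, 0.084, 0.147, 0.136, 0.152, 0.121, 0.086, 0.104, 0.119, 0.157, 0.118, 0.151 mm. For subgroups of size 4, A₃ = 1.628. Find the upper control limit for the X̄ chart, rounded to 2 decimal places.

12.67

X̄̄ = (12.476 + 12.429 + 12.568 + 12.517 + 12.453 + 12.438 + 12.444 + 12.463 + 12.497 + 12.295 + 12.425 + 12.471) / 12 = 12.4563
s̄ = (0.166 + 0.084 + 0.147 + 0.136 + 0.152 + 0.121 + 0.086 + 0.104 + 0.119 + 0.157 + 0.118 + 0.151) / 12 = 0.1284
UCL = X̄̄ + A₃·s̄ = 12.4563 + 1.628 × 0.1284 = 12.6654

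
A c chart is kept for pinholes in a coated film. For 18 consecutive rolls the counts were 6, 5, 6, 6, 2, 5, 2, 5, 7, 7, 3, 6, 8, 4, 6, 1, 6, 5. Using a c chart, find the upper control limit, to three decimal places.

11.708

c̄ = (6 + 5 + 6 + 6 + 2 + 5 + 2 + 5 + 7 + 7 + 3 + 6 + 8 + 4 + 6 + 1 + 6 + 5) / 18 = 90 / 18 = 5.0000
UCL = c̄ + 3√c̄ = 5.0000 + 3 × √5.0000 = 5.0000 + 3 × 2.2361 = 11.7082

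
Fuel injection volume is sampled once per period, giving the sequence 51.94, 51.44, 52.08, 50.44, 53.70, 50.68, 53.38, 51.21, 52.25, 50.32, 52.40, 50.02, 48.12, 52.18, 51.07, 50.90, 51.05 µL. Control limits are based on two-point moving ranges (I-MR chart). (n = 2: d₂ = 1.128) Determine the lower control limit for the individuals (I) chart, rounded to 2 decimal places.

46.58

X̄ = (51.94 + 51.44 + 52.08 + 50.44 + 53.70 + 50.68 + 53.38 + 51.21 + 52.25 + 50.32 + 52.40 + 50.02 + 48.12 + 52.18 + 51.07 + 50.90 + 51.05) / 17 = 51.3635
Moving ranges: 0.50, 0.64, 1.64, 3.26, 3.02, 2.70, 2.17, 1.04, 1.93, 2.08, 2.38, 1.90, 4.06, 1.11, 0.17, 0.15; M̄R̄ = 28.7500 / 16 = 1.7969
LCL = X̄ − 3·M̄R̄/d₂ = 51.3635 − 3 × 1.7969 / 1.128 = 46.5846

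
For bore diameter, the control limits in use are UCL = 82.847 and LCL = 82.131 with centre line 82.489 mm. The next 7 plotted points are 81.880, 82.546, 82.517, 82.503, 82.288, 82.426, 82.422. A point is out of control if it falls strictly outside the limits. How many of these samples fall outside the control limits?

Compare each point to [82.131, 82.847]: sample 1 = 81.880 < LCL.

1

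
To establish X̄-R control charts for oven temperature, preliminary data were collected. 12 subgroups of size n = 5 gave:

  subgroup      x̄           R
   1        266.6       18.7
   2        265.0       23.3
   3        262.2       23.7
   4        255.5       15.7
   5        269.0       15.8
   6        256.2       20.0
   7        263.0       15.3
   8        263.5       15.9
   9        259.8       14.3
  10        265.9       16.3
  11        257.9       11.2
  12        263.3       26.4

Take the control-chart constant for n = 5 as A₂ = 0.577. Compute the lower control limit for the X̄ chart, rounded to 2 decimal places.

251.91

X̄̄ = (266.6 + 265.0 + 262.2 + 255.5 + 269.0 + 256.2 + 263.0 + 263.5 + 259.8 + 265.9 + 257.9 + 263.3) / 12 = 3147.9000 / 12 = 262.3250
R̄ = (18.7 + 23.3 + 23.7 + 15.7 + 15.8 + 20.0 + 15.3 + 15.9 + 14.3 + 16.3 + 11.2 + 26.4) / 12 = 216.6000 / 12 = 18.0500
LCL = X̄̄ − A₂·R̄ = 262.3250 − 0.577 × 18.0500 = 251.9101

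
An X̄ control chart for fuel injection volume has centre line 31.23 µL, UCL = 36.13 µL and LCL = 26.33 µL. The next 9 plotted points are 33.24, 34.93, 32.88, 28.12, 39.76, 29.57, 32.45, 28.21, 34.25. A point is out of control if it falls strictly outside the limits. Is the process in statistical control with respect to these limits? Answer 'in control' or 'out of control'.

Compare each point to [26.33, 36.13]: sample 5 = 39.76 > UCL.

out of control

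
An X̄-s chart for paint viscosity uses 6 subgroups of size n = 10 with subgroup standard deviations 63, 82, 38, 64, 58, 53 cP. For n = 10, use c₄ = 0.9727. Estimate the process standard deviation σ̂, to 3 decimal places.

61.341

s̄ = (63 + 82 + 38 + 64 + 58 + 53) / 6 = 59.6667
σ̂ = s̄ / c₄ = 59.6667 / 0.9727 = 61.3413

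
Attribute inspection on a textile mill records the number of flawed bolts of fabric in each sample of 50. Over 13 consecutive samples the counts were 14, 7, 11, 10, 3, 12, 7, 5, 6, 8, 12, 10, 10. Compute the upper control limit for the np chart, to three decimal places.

p̄ = Σdᵢ / (k·n) = 115 / (13 × 50) = 0.17692
UCL = np̄ + 3·√(np̄(1−p̄)) = 8.8462 + 3 × √(8.8462×0.82308) = 8.8462 + 3 × 2.6983 = 16.9412

16.941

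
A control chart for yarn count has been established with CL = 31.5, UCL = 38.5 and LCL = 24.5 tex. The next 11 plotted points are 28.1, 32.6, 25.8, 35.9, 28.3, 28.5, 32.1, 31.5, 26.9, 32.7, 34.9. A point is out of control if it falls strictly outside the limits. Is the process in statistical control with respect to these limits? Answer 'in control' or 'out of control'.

All 11 points lie within [24.5, 38.5].

in control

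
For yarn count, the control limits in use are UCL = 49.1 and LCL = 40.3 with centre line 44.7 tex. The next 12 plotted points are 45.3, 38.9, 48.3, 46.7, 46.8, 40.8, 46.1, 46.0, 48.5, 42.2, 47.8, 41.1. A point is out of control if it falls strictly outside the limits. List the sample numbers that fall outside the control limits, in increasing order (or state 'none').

Compare each point to [40.3, 49.1]: sample 2 = 38.9 < LCL.

2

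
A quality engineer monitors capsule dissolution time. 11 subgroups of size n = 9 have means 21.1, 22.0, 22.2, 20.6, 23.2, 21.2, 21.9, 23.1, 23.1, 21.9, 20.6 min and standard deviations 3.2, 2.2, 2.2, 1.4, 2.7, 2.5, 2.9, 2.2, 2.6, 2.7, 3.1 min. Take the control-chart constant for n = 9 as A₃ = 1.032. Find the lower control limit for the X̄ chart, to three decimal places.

19.301

X̄̄ = (21.1 + 22.0 + 22.2 + 20.6 + 23.2 + 21.2 + 21.9 + 23.1 + 23.1 + 21.9 + 20.6) / 11 = 21.9000
s̄ = (3.2 + 2.2 + 2.2 + 1.4 + 2.7 + 2.5 + 2.9 + 2.2 + 2.6 + 2.7 + 3.1) / 11 = 2.5182
LCL = X̄̄ − A₃·s̄ = 21.9000 − 1.032 × 2.5182 = 19.3012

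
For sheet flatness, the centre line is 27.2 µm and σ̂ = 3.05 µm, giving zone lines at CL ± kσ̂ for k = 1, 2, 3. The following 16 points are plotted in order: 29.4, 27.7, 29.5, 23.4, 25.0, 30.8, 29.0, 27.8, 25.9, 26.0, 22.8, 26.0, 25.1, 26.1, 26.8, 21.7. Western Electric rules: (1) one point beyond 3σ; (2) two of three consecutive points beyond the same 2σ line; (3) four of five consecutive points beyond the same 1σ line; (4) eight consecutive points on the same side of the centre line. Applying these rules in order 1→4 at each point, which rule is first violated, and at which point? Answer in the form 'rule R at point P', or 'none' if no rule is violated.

rule 4 at point 16

Zone of each point (C = within 1σ̂, B = 1σ̂–2σ̂, A = 2σ̂–3σ̂, * = beyond 3σ̂; sign = side of CL): 1:+C, 2:+C, 3:+C, 4:-B, 5:-C, 6:+B, 7:+C, 8:+C, 9:-C, 10:-C, 11:-B, 12:-C, 13:-C, 14:-C, 15:-C, 16:-B
Rule 4 (eight consecutive points on the same side of the centre line) is satisfied at point 16.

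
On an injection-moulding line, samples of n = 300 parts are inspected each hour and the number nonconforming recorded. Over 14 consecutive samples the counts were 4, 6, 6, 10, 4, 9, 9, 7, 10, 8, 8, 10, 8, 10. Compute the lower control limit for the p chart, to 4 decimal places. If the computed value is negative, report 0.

0.0000

p̄ = Σdᵢ / (k·n) = 109 / (14 × 300) = 0.02595
LCL = p̄ − 3·√(p̄(1−p̄)/n) = 0.02595 − 3 × 0.00918 = -0.00159 → 0 (negative, so LCL = 0)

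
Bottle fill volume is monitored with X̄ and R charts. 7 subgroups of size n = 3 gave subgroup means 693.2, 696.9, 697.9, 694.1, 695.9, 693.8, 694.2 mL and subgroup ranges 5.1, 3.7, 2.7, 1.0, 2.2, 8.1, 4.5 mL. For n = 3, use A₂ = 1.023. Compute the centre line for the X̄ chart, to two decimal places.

695.14

X̄̄ = (693.2 + 696.9 + 697.9 + 694.1 + 695.9 + 693.8 + 694.2) / 7 = 4866.0000 / 7 = 695.1429
CL = X̄̄ = 695.1429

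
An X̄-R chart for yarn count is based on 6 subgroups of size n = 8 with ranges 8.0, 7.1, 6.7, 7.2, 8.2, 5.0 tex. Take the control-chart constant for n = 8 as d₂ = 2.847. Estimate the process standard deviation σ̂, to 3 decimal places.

2.470

R̄ = (8.0 + 7.1 + 6.7 + 7.2 + 8.2 + 5.0) / 6 = 7.0333
σ̂ = R̄ / d₂ = 7.0333 / 2.847 = 2.4704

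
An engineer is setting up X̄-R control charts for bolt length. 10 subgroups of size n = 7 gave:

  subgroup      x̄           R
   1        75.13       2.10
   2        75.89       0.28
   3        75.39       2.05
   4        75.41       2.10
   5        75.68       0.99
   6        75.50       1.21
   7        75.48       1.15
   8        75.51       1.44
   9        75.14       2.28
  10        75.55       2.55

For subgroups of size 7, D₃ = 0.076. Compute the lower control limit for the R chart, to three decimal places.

0.123

R̄ = (2.10 + 0.28 + 2.05 + 2.10 + 0.99 + 1.21 + 1.15 + 1.44 + 2.28 + 2.55) / 10 = 16.1500 / 10 = 1.6150
LCL_R = D₃·R̄ = 0.076 × 1.6150 = 0.1227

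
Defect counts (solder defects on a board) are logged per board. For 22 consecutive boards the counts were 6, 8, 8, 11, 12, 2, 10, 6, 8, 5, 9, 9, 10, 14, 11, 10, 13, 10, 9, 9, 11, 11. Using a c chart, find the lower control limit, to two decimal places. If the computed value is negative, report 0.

0.09

c̄ = (6 + 8 + 8 + 11 + 12 + 2 + 10 + 6 + 8 + 5 + 9 + 9 + 10 + 14 + 11 + 10 + 13 + 10 + 9 + 9 + 11 + 11) / 22 = 202 / 22 = 9.1818
LCL = c̄ − 3√c̄ = 9.1818 − 3 × 3.0302 = 0.0914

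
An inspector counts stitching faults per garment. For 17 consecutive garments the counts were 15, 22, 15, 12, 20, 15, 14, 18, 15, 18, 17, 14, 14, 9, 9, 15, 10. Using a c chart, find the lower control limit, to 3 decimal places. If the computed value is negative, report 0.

c̄ = (15 + 22 + 15 + 12 + 20 + 15 + 14 + 18 + 15 + 18 + 17 + 14 + 14 + 9 + 9 + 15 + 10) / 17 = 252 / 17 = 14.8235
LCL = c̄ − 3√c̄ = 14.8235 − 3 × 3.8501 = 3.2731

3.273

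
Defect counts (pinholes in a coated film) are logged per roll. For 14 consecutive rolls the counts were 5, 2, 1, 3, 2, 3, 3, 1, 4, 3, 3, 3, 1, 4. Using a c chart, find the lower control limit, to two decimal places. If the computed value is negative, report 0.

0.00

c̄ = (5 + 2 + 1 + 3 + 2 + 3 + 3 + 1 + 4 + 3 + 3 + 3 + 1 + 4) / 14 = 38 / 14 = 2.7143
LCL = c̄ − 3√c̄ = 2.7143 − 3 × 1.6475 = -2.2282 → 0 (cannot be negative)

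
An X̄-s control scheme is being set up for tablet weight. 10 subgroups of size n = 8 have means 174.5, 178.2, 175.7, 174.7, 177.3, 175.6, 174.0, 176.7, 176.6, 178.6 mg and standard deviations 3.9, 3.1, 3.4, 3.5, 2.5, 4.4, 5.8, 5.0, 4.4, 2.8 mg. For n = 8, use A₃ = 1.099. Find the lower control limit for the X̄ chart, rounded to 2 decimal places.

X̄̄ = (174.5 + 178.2 + 175.7 + 174.7 + 177.3 + 175.6 + 174.0 + 176.7 + 176.6 + 178.6) / 10 = 176.1900
s̄ = (3.9 + 3.1 + 3.4 + 3.5 + 2.5 + 4.4 + 5.8 + 5.0 + 4.4 + 2.8) / 10 = 3.8800
LCL = X̄̄ − A₃·s̄ = 176.1900 − 1.099 × 3.8800 = 171.9259

171.93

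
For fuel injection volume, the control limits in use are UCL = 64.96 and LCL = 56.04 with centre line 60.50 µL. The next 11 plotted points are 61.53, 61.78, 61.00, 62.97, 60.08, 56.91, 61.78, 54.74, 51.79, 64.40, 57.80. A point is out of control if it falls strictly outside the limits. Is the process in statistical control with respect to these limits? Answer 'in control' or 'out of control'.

out of control

Compare each point to [56.04, 64.96]: sample 8 = 54.74 < LCL; sample 9 = 51.79 < LCL.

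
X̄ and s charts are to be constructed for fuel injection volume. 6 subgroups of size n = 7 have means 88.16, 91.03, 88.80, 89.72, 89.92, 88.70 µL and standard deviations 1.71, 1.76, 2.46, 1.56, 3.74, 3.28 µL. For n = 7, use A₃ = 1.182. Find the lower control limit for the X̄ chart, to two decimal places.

X̄̄ = (88.16 + 91.03 + 88.80 + 89.72 + 89.92 + 88.70) / 6 = 89.3883
s̄ = (1.71 + 1.76 + 2.46 + 1.56 + 3.74 + 3.28) / 6 = 2.4183
LCL = X̄̄ − A₃·s̄ = 89.3883 − 1.182 × 2.4183 = 86.5299

86.53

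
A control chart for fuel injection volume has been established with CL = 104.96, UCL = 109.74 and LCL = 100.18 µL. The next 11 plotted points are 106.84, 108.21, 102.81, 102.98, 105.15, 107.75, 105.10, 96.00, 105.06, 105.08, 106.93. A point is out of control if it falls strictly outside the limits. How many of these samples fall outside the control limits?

Compare each point to [100.18, 109.74]: sample 8 = 96.00 < LCL.

1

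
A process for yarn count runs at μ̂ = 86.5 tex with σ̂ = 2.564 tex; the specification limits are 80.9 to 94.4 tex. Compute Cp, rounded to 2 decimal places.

0.88

Cp = (USL − LSL) / (6σ̂) = (94.4 − 80.9) / (6 × 2.564) = 13.5000 / 15.3840 = 0.8775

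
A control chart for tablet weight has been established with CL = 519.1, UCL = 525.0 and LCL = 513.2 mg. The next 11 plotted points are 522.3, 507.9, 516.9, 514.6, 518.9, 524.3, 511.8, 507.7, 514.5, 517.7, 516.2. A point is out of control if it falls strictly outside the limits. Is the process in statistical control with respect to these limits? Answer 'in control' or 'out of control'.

Compare each point to [513.2, 525.0]: sample 2 = 507.9 < LCL; sample 7 = 511.8 < LCL; sample 8 = 507.7 < LCL.

out of control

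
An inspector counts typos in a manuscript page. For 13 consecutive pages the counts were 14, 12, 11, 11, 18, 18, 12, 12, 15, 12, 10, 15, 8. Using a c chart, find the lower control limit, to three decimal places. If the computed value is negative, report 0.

c̄ = (14 + 12 + 11 + 11 + 18 + 18 + 12 + 12 + 15 + 12 + 10 + 15 + 8) / 13 = 168 / 13 = 12.9231
LCL = c̄ − 3√c̄ = 12.9231 − 3 × 3.5949 = 2.1385

2.138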